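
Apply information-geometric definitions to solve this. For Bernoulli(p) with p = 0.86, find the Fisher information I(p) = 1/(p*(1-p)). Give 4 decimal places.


For Bernoulli(p), Fisher information is I(p) = 1/(p*(1-p)).
p = 0.86, 1-p = 0.14.
p*(1-p) = 0.1204.
I(p) = 1/0.1204 = 8.3056

8.3056


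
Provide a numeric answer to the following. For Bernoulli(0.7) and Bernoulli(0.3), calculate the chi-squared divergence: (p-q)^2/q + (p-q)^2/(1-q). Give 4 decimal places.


Chi-squared divergence between Bernoulli distributions:
chi^2 = (p-q)^2/q + (p-q)^2/(1-q).
p = 0.7, q = 0.3, p-q = 0.4.
(p-q)^2 = 0.16.
term1 = 0.16/0.3 = 0.533333.
term2 = 0.16/0.7 = 0.228571.
chi^2 = 0.533333 + 0.228571 = 0.7619

0.7619


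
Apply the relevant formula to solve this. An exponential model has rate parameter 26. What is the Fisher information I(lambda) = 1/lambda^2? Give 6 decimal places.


Fisher information for exponential: I(lambda) = 1/lambda^2.
lambda = 26, lambda^2 = 676.
I = 1/676 = 0.001479

0.001479


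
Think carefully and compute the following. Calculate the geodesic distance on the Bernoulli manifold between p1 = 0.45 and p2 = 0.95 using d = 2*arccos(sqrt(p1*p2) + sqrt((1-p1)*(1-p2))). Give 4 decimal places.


Geodesic distance on Bernoulli manifold:
d(p1,p2) = 2*arccos(sqrt(p1*p2) + sqrt((1-p1)*(1-p2))).
sqrt(p1*p2) = sqrt(0.45*0.95) = 0.653835.
sqrt((1-p1)*(1-p2)) = sqrt(0.55*0.05) = 0.165831.
arg = 0.653835 + 0.165831 = 0.819666.
d = 2*arccos(0.819666) = 1.2199

1.2199


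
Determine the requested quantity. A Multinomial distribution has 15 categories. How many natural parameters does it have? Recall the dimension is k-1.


Exponential family dimension calculation:
For Multinomial with k=15 categories, dim = k-1 = 14.

14


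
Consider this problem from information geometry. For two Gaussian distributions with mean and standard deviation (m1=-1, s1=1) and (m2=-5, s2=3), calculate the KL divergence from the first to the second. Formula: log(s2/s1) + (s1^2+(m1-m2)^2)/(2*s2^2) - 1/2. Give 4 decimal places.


KL divergence between normal distributions:
KL = log(s2/s1) + (s1^2 + (m1-m2)^2)/(2*s2^2) - 1/2.
log(3/1) = 1.098612.
(1^2 + (-1--5)^2)/(2*3^2) = (1 + 16)/18 = 0.944444.
KL = 1.098612 + 0.944444 - 0.5 = 1.5431

1.5431


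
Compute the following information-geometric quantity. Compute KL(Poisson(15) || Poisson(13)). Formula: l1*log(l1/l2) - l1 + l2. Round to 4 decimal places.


KL divergence for Poisson:
KL = l1*log(l1/l2) - l1 + l2.
l1 = 15, l2 = 13.
log(15/13) = 0.143101.
l1*log(l1/l2) = 15 * 0.143101 = 2.146513.
KL = 2.146513 - 15 + 13 = 0.1465

0.1465


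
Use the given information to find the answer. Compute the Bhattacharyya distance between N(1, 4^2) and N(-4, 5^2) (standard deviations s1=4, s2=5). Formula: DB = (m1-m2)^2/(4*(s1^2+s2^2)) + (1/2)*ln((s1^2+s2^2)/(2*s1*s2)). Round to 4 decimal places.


Bhattacharyya distance between two Gaussians:
DB = (m1-m2)^2/(4*(s1^2+s2^2)) + (1/2)*ln((s1^2+s2^2)/(2*s1*s2)).
(m1-m2)^2 = (5)^2 = 25.
s1^2+s2^2 = 16 + 25 = 41.
term1 = 25/164 = 0.152439.
term2 = 0.5*ln(41/40.0) = 0.012346.
DB = 0.152439 + 0.012346 = 0.1648

0.1648


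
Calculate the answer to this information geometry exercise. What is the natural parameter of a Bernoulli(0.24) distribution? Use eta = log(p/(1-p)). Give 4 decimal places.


Natural parameter for Bernoulli: eta = log(p/(1-p)).
p = 0.24, 1-p = 0.76.
p/(1-p) = 0.315789.
eta = log(0.315789) = -1.1527

-1.1527


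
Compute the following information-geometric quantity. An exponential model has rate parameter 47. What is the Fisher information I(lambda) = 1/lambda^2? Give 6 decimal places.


Fisher information for exponential: I(lambda) = 1/lambda^2.
lambda = 47, lambda^2 = 2209.
I = 1/2209 = 0.000453

0.000453


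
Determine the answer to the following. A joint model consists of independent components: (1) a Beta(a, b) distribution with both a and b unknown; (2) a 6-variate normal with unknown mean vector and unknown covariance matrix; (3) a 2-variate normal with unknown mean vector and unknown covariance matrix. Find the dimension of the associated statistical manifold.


The dimension of a statistical manifold equals the number of free
(independent) real parameters of the model. For a product of independent
blocks the parameter counts add.
- Beta (a, b): 2.
- 6-variate normal: 6 (mean) + 6*7/2 = 21 (symmetric covariance) = 27.
- 2-variate normal: 2 (mean) + 2*3/2 = 3 (symmetric covariance) = 5.
Total = 2 + 27 + 5 = 34.
Dimension = 34

34


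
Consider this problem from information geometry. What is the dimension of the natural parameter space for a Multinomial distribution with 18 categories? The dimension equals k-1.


Exponential family dimension calculation:
For Multinomial with k=18 categories, dim = k-1 = 17.

17


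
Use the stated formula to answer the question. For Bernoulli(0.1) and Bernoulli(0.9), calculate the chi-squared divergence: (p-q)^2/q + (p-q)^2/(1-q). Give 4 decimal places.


Chi-squared divergence between Bernoulli distributions:
chi^2 = (p-q)^2/q + (p-q)^2/(1-q).
p = 0.1, q = 0.9, p-q = -0.8.
(p-q)^2 = 0.64.
term1 = 0.64/0.9 = 0.711111.
term2 = 0.64/0.1 = 6.4.
chi^2 = 0.711111 + 6.4 = 7.1111

7.1111


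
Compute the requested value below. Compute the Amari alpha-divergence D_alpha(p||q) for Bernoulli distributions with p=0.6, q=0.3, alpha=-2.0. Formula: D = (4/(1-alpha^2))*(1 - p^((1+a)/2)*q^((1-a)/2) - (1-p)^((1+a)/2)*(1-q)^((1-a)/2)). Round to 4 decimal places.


Amari alpha-divergence:
D = (4/(1-alpha^2))*(1 - p^((1+a)/2)*q^((1-a)/2) - (1-p)^((1+a)/2)*(1-q)^((1-a)/2)).
alpha = -2.0, p = 0.6, q = 0.3.
e1 = (1+alpha)/2 = -0.5, e2 = (1-alpha)/2 = 1.5.
t1 = p^e1 * q^e2 = 0.6^-0.5 * 0.3^1.5 = 0.212132.
t2 = (1-p)^e1 * (1-q)^e2 = 0.4^-0.5 * 0.7^1.5 = 0.926013.
4/(1-alpha^2) = -1.333333.
D = -1.333333*(1 - 0.212132 - 0.926013) = 0.1842

0.1842


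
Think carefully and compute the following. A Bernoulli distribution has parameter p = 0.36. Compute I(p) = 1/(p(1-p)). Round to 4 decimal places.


For Bernoulli(p), Fisher information is I(p) = 1/(p*(1-p)).
p = 0.36, 1-p = 0.64.
p*(1-p) = 0.2304.
I(p) = 1/0.2304 = 4.3403

4.3403


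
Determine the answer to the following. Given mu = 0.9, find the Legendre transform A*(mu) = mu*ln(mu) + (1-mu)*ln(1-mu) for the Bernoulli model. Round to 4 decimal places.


Legendre transform for Bernoulli:
A*(mu) = mu*log(mu) + (1-mu)*log(1-mu).
mu = 0.9, 1-mu = 0.1.
mu*log(mu) = 0.9*log(0.9) = -0.094824.
(1-mu)*log(1-mu) = 0.1*log(0.1) = -0.230259.
A* = -0.094824 + -0.230259 = -0.3251

-0.3251


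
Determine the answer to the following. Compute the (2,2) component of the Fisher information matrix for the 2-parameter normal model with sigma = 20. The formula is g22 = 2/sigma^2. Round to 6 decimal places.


For the 2-parameter normal family, the Fisher metric has:
  g11 = 1/sigma^2, g22 = 2/sigma^2.
sigma = 20, sigma^2 = 400.
g22 = 0.005000

0.005000


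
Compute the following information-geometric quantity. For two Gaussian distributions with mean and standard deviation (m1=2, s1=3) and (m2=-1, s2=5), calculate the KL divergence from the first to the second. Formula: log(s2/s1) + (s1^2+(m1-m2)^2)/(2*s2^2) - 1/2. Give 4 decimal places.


KL divergence between normal distributions:
KL = log(s2/s1) + (s1^2 + (m1-m2)^2)/(2*s2^2) - 1/2.
log(5/3) = 0.510826.
(3^2 + (2--1)^2)/(2*5^2) = (9 + 9)/50 = 0.36.
KL = 0.510826 + 0.36 - 0.5 = 0.3708

0.3708


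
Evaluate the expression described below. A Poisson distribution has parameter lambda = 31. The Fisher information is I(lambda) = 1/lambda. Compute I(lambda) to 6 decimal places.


Fisher information for Poisson: I(lambda) = 1/lambda.
lambda = 31.
I(lambda) = 1/31 = 0.032258

0.032258


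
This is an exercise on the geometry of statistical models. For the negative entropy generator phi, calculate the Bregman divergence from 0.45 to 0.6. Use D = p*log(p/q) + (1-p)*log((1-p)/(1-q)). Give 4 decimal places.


Bregman divergence with negative entropy generator:
D = p*log(p/q) + (1-p)*log((1-p)/(1-q)).
p = 0.45, q = 0.6.
p*log(p/q) = 0.45*log(0.45/0.6) = -0.129457.
(1-p)*log((1-p)/(1-q)) = 0.55*log(0.55/0.4) = 0.17515.
D = -0.129457 + 0.17515 = 0.0457

0.0457


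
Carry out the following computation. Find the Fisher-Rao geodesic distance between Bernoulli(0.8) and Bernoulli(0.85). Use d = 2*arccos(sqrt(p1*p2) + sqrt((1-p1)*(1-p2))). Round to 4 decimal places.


Geodesic distance on Bernoulli manifold:
d(p1,p2) = 2*arccos(sqrt(p1*p2) + sqrt((1-p1)*(1-p2))).
sqrt(p1*p2) = sqrt(0.8*0.85) = 0.824621.
sqrt((1-p1)*(1-p2)) = sqrt(0.2*0.15) = 0.173205.
arg = 0.824621 + 0.173205 = 0.997826.
d = 2*arccos(0.997826) = 0.1319

0.1319


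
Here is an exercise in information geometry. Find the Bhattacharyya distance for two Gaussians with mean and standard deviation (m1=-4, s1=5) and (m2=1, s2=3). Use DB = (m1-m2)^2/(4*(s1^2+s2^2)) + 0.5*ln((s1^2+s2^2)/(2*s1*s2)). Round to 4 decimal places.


Bhattacharyya distance between two Gaussians:
DB = (m1-m2)^2/(4*(s1^2+s2^2)) + (1/2)*ln((s1^2+s2^2)/(2*s1*s2)).
(m1-m2)^2 = (-5)^2 = 25.
s1^2+s2^2 = 25 + 9 = 34.
term1 = 25/136 = 0.183824.
term2 = 0.5*ln(34/30.0) = 0.062582.
DB = 0.183824 + 0.062582 = 0.2464

0.2464


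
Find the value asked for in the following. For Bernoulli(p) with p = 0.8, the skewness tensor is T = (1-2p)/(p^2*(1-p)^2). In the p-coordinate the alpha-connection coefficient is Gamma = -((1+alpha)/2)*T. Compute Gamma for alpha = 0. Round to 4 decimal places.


Skewness (Amari-Chentsov) tensor: T = (1-2p)/(p^2*(1-p)^2).
p = 0.8, 1-2p = -0.6, p^2 = 0.64, (1-p)^2 = 0.04.
T = -0.6/(0.64 * 0.04) = -23.4375.
In the p-coordinate, Gamma^(alpha) = Gamma^(0) - (alpha/2)*T with Gamma^(0) = (1/2)*g'(p) = -T/2,
so Gamma^(alpha) = -((1+alpha)/2)*T.
alpha = 0, -(1+alpha)/2 = -0.5.
Gamma = -0.5 * -23.4375 = 11.7188

11.7188


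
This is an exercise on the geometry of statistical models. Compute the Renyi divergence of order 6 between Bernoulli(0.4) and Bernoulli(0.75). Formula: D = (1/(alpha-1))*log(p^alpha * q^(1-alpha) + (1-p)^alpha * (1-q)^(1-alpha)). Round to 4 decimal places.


Renyi divergence of order alpha between Bernoulli distributions:
D = (1/(alpha-1))*log(p^alpha * q^(1-alpha) + (1-p)^alpha * (1-q)^(1-alpha)).
alpha = 6, p = 0.4, q = 0.75.
p^alpha * q^(1-alpha) = 0.4^6 * 0.75^-5 = 0.017261.
(1-p)^alpha * (1-q)^(1-alpha) = 0.6^6 * 0.25^-5 = 47.775744.
sum = 0.017261 + 47.775744 = 47.793005.
D = (1/5)*log(47.793005) = 0.7734

0.7734


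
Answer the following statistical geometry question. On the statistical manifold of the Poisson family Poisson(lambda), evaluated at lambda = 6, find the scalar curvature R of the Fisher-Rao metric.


This family has a single free parameter, so its statistical manifold
is 1-dimensional. The Riemann curvature tensor of any 1-dimensional
Riemannian manifold vanishes identically, so R = 0.

0


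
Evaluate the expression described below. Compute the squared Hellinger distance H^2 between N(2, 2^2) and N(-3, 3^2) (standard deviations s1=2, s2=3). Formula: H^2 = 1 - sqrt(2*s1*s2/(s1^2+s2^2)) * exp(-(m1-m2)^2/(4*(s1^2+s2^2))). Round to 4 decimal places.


Squared Hellinger distance for Gaussians:
H^2 = 1 - sqrt(2*s1*s2/(s1^2+s2^2)) * exp(-(m1-m2)^2/(4*(s1^2+s2^2))).
s1^2 = 4, s2^2 = 9, s1^2+s2^2 = 13.
sqrt(2*2*3/(13)) = 0.960769.
(m1-m2)^2 = (5)^2 = 25.
exp(-25/(4*13)) = exp(-0.480769) = 0.618308.
H^2 = 1 - 0.960769*0.618308 = 0.4059

0.4059


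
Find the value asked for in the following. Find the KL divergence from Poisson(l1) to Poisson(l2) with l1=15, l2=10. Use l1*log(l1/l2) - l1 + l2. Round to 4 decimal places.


KL divergence for Poisson:
KL = l1*log(l1/l2) - l1 + l2.
l1 = 15, l2 = 10.
log(15/10) = 0.405465.
l1*log(l1/l2) = 15 * 0.405465 = 6.081977.
KL = 6.081977 - 15 + 10 = 1.0820

1.0820


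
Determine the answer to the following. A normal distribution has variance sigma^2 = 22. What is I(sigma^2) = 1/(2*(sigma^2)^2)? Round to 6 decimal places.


Fisher information for variance: I(sigma^2) = 1/(2*sigma^4).
sigma^2 = 22, so sigma^4 = 484.
I = 1/(2*484) = 1/968 = 0.001033

0.001033


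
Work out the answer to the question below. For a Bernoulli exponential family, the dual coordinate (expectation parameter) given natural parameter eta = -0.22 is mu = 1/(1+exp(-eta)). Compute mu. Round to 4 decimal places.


Dual coordinate (expectation parameter) for Bernoulli:
mu = 1/(1+exp(-eta)).
eta = -0.22.
exp(-eta) = exp(0.22) = 1.246077.
mu = 1/(1+1.246077) = 0.4452

0.4452


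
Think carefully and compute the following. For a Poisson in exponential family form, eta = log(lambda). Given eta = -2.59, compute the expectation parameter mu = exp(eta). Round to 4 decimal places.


Expectation parameter for Poisson exponential family:
mu = exp(eta).
eta = -2.59.
mu = exp(-2.59) = 0.0750

0.0750


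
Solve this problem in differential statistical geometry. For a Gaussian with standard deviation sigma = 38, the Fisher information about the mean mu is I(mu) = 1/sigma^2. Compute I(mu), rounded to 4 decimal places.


The Fisher information for the mean of a normal distribution is I(mu) = 1/sigma^2.
sigma = 38, so sigma^2 = 1444.
I(mu) = 1/1444 = 0.0007

0.0007


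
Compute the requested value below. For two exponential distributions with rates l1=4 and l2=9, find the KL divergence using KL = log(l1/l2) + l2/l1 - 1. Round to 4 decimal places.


KL divergence for exponential family:
KL = log(l1/l2) + l2/l1 - 1.
log(4/9) = -0.81093.
9/4 = 2.25.
KL = -0.81093 + 2.25 - 1 = 0.4391

0.4391


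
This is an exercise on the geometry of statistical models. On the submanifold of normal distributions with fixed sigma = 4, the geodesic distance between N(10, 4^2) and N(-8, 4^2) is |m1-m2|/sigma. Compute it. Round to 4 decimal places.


On the fixed-variance normal subfamily, geodesic distance = |m1-m2|/sigma.
|10 - -8| = 18.
sigma = 4.
d = 18/4 = 4.5000

4.5000


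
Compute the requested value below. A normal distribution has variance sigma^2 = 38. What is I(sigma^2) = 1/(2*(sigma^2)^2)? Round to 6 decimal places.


Fisher information for variance: I(sigma^2) = 1/(2*sigma^4).
sigma^2 = 38, so sigma^4 = 1444.
I = 1/(2*1444) = 1/2888 = 0.000346

0.000346


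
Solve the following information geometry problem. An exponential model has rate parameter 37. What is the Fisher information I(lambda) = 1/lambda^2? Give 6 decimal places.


Fisher information for exponential: I(lambda) = 1/lambda^2.
lambda = 37, lambda^2 = 1369.
I = 1/1369 = 0.000730

0.000730


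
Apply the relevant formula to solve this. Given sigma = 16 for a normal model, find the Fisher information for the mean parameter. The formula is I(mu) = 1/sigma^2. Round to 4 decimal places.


The Fisher information for the mean of a normal distribution is I(mu) = 1/sigma^2.
sigma = 16, so sigma^2 = 256.
I(mu) = 1/256 = 0.0039

0.0039


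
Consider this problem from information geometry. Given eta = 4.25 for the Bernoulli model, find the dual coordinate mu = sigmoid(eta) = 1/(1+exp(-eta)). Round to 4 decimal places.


Dual coordinate (expectation parameter) for Bernoulli:
mu = 1/(1+exp(-eta)).
eta = 4.25.
exp(-eta) = exp(-4.25) = 0.014264.
mu = 1/(1+0.014264) = 0.9859

0.9859


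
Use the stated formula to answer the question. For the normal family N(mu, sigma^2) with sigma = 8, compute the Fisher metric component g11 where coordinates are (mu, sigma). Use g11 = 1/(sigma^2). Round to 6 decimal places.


For the 2-parameter normal family, the Fisher metric has:
  g11 = 1/sigma^2, g22 = 2/sigma^2.
sigma = 8, sigma^2 = 64.
g11 = 0.015625

0.015625


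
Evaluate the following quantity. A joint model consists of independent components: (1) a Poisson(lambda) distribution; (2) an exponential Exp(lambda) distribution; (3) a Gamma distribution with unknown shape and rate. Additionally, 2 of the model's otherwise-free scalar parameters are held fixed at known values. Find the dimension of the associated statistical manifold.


The dimension of a statistical manifold equals the number of free
(independent) real parameters of the model. For a product of independent
blocks the parameter counts add.
- Poisson (lambda): 1.
- exponential (lambda): 1.
- Gamma (shape, rate): 2.
Total = 1 + 1 + 2 = 4.
2 parameter(s) fixed at known values: 4 - 2 = 2.
Dimension = 2

2


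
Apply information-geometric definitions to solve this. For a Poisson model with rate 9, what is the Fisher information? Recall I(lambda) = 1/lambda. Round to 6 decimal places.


Fisher information for Poisson: I(lambda) = 1/lambda.
lambda = 9.
I(lambda) = 1/9 = 0.111111

0.111111


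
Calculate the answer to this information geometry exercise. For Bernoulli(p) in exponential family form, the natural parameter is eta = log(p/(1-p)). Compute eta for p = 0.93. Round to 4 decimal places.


Natural parameter for Bernoulli: eta = log(p/(1-p)).
p = 0.93, 1-p = 0.07.
p/(1-p) = 13.285714.
eta = log(13.285714) = 2.5867

2.5867


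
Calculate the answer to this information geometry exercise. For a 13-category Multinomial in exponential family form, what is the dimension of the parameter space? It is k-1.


Exponential family dimension calculation:
For Multinomial with k=13 categories, dim = k-1 = 12.

12


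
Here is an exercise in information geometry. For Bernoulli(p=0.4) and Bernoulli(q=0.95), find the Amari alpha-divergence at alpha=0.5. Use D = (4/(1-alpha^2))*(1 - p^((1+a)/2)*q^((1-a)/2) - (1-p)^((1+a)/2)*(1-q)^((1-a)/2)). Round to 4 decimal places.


Amari alpha-divergence:
D = (4/(1-alpha^2))*(1 - p^((1+a)/2)*q^((1-a)/2) - (1-p)^((1+a)/2)*(1-q)^((1-a)/2)).
alpha = 0.5, p = 0.4, q = 0.95.
e1 = (1+alpha)/2 = 0.75, e2 = (1-alpha)/2 = 0.25.
t1 = p^e1 * q^e2 = 0.4^0.75 * 0.95^0.25 = 0.496565.
t2 = (1-p)^e1 * (1-q)^e2 = 0.6^0.75 * 0.05^0.25 = 0.322371.
4/(1-alpha^2) = 5.333333.
D = 5.333333*(1 - 0.496565 - 0.322371) = 0.9657

0.9657


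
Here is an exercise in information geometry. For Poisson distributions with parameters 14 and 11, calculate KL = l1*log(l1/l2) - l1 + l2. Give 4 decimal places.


KL divergence for Poisson:
KL = l1*log(l1/l2) - l1 + l2.
l1 = 14, l2 = 11.
log(14/11) = 0.241162.
l1*log(l1/l2) = 14 * 0.241162 = 3.376269.
KL = 3.376269 - 14 + 11 = 0.3763

0.3763


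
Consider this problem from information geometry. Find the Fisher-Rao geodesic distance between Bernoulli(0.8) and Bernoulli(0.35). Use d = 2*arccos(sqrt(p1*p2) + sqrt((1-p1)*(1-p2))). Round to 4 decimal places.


Geodesic distance on Bernoulli manifold:
d(p1,p2) = 2*arccos(sqrt(p1*p2) + sqrt((1-p1)*(1-p2))).
sqrt(p1*p2) = sqrt(0.8*0.35) = 0.52915.
sqrt((1-p1)*(1-p2)) = sqrt(0.2*0.65) = 0.360555.
arg = 0.52915 + 0.360555 = 0.889705.
d = 2*arccos(0.889705) = 0.9482

0.9482


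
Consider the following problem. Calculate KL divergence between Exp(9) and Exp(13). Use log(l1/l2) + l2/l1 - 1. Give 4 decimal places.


KL divergence for exponential family:
KL = log(l1/l2) + l2/l1 - 1.
log(9/13) = -0.367725.
13/9 = 1.444444.
KL = -0.367725 + 1.444444 - 1 = 0.0767

0.0767


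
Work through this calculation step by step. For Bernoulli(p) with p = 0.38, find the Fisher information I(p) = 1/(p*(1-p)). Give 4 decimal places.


For Bernoulli(p), Fisher information is I(p) = 1/(p*(1-p)).
p = 0.38, 1-p = 0.62.
p*(1-p) = 0.2356.
I(p) = 1/0.2356 = 4.2445

4.2445


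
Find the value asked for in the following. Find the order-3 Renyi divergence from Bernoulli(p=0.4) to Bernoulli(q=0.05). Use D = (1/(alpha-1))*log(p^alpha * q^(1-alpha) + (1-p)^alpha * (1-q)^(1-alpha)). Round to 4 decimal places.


Renyi divergence of order alpha between Bernoulli distributions:
D = (1/(alpha-1))*log(p^alpha * q^(1-alpha) + (1-p)^alpha * (1-q)^(1-alpha)).
alpha = 3, p = 0.4, q = 0.05.
p^alpha * q^(1-alpha) = 0.4^3 * 0.05^-2 = 25.6.
(1-p)^alpha * (1-q)^(1-alpha) = 0.6^3 * 0.95^-2 = 0.239335.
sum = 25.6 + 0.239335 = 25.839335.
D = (1/2)*log(25.839335) = 1.6259

1.6259


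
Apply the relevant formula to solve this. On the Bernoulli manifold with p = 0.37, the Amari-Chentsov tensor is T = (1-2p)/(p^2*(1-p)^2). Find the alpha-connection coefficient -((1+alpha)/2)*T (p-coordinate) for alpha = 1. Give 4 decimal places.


Skewness (Amari-Chentsov) tensor: T = (1-2p)/(p^2*(1-p)^2).
p = 0.37, 1-2p = 0.26, p^2 = 0.1369, (1-p)^2 = 0.3969.
T = 0.26/(0.1369 * 0.3969) = 4.785076.
In the p-coordinate, Gamma^(alpha) = Gamma^(0) - (alpha/2)*T with Gamma^(0) = (1/2)*g'(p) = -T/2,
so Gamma^(alpha) = -((1+alpha)/2)*T.
alpha = 1, -(1+alpha)/2 = -1.0.
Gamma = -1.0 * 4.785076 = -4.7851

-4.7851


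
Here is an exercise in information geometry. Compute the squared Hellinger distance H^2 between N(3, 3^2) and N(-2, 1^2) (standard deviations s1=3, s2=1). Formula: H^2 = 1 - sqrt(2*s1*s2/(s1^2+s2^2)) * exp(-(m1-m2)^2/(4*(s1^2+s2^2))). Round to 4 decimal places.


Squared Hellinger distance for Gaussians:
H^2 = 1 - sqrt(2*s1*s2/(s1^2+s2^2)) * exp(-(m1-m2)^2/(4*(s1^2+s2^2))).
s1^2 = 9, s2^2 = 1, s1^2+s2^2 = 10.
sqrt(2*3*1/(10)) = 0.774597.
(m1-m2)^2 = (5)^2 = 25.
exp(-25/(4*10)) = exp(-0.625) = 0.535261.
H^2 = 1 - 0.774597*0.535261 = 0.5854

0.5854


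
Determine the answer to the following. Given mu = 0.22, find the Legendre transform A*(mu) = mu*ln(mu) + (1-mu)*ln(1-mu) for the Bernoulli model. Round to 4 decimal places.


Legendre transform for Bernoulli:
A*(mu) = mu*log(mu) + (1-mu)*log(1-mu).
mu = 0.22, 1-mu = 0.78.
mu*log(mu) = 0.22*log(0.22) = -0.333108.
(1-mu)*log(1-mu) = 0.78*log(0.78) = -0.1938.
A* = -0.333108 + -0.1938 = -0.5269

-0.5269


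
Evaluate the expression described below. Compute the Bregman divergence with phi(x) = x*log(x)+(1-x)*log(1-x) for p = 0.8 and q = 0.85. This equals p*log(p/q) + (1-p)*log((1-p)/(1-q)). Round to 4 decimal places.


Bregman divergence with negative entropy generator:
D = p*log(p/q) + (1-p)*log((1-p)/(1-q)).
p = 0.8, q = 0.85.
p*log(p/q) = 0.8*log(0.8/0.85) = -0.0485.
(1-p)*log((1-p)/(1-q)) = 0.2*log(0.2/0.15) = 0.057536.
D = -0.0485 + 0.057536 = 0.0090

0.0090


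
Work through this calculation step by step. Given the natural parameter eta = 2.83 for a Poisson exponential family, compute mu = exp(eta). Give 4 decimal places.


Expectation parameter for Poisson exponential family:
mu = exp(eta).
eta = 2.83.
mu = exp(2.83) = 16.9455

16.9455


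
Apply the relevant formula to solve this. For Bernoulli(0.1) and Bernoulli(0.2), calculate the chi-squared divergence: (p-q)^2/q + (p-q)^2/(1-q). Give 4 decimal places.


Chi-squared divergence between Bernoulli distributions:
chi^2 = (p-q)^2/q + (p-q)^2/(1-q).
p = 0.1, q = 0.2, p-q = -0.1.
(p-q)^2 = 0.01.
term1 = 0.01/0.2 = 0.05.
term2 = 0.01/0.8 = 0.0125.
chi^2 = 0.05 + 0.0125 = 0.0625

0.0625


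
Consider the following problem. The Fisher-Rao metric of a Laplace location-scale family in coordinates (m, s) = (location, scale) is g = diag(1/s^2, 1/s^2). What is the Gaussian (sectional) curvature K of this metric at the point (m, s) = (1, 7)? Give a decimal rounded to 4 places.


The metric has the form g = (A dm^2 + B ds^2)/s^2 with A = 1, B = 1.
Substitute u = sqrt(A/B)*m: g = B*(du^2 + ds^2)/s^2, i.e. B times the
Poincare upper half-plane metric, which has constant Gaussian curvature -1.
Scaling a 2D metric by a constant c divides the Gaussian curvature by c,
so K = -1/B = -1/(1) = -1.0000 everywhere (the point (m, s) = (1, 7) is irrelevant:
the curvature is constant).
The requested Gaussian curvature is K = -1.0000.

-1.0000


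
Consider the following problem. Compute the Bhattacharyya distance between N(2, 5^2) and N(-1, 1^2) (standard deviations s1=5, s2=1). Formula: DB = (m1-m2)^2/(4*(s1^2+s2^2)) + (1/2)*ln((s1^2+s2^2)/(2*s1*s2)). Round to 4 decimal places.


Bhattacharyya distance between two Gaussians:
DB = (m1-m2)^2/(4*(s1^2+s2^2)) + (1/2)*ln((s1^2+s2^2)/(2*s1*s2)).
(m1-m2)^2 = (3)^2 = 9.
s1^2+s2^2 = 25 + 1 = 26.
term1 = 9/104 = 0.086538.
term2 = 0.5*ln(26/10.0) = 0.477756.
DB = 0.086538 + 0.477756 = 0.5643

0.5643


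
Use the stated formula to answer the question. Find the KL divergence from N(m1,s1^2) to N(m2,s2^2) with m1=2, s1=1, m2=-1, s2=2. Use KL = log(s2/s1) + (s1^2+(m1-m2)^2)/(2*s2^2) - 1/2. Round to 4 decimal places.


KL divergence between normal distributions:
KL = log(s2/s1) + (s1^2 + (m1-m2)^2)/(2*s2^2) - 1/2.
log(2/1) = 0.693147.
(1^2 + (2--1)^2)/(2*2^2) = (1 + 9)/8 = 1.25.
KL = 0.693147 + 1.25 - 0.5 = 1.4431

1.4431


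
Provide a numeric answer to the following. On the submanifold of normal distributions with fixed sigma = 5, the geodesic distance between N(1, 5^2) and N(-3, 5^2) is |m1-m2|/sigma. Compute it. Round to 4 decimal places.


On the fixed-variance normal subfamily, geodesic distance = |m1-m2|/sigma.
|1 - -3| = 4.
sigma = 5.
d = 4/5 = 0.8000

0.8000


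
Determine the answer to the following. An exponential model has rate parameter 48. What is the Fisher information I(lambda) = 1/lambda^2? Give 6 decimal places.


Fisher information for exponential: I(lambda) = 1/lambda^2.
lambda = 48, lambda^2 = 2304.
I = 1/2304 = 0.000434

0.000434


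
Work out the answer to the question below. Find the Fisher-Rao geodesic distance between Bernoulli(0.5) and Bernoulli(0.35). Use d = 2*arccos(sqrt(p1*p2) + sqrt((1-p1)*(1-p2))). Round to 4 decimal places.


Geodesic distance on Bernoulli manifold:
d(p1,p2) = 2*arccos(sqrt(p1*p2) + sqrt((1-p1)*(1-p2))).
sqrt(p1*p2) = sqrt(0.5*0.35) = 0.41833.
sqrt((1-p1)*(1-p2)) = sqrt(0.5*0.65) = 0.570088.
arg = 0.41833 + 0.570088 = 0.988418.
d = 2*arccos(0.988418) = 0.3047

0.3047


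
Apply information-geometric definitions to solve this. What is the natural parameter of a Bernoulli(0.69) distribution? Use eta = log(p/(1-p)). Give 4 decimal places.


Natural parameter for Bernoulli: eta = log(p/(1-p)).
p = 0.69, 1-p = 0.31.
p/(1-p) = 2.225806.
eta = log(2.225806) = 0.8001

0.8001


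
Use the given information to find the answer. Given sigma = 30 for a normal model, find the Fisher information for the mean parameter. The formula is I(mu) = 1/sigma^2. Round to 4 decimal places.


The Fisher information for the mean of a normal distribution is I(mu) = 1/sigma^2.
sigma = 30, so sigma^2 = 900.
I(mu) = 1/900 = 0.0011

0.0011


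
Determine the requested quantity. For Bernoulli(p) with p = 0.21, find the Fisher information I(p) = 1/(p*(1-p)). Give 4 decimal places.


For Bernoulli(p), Fisher information is I(p) = 1/(p*(1-p)).
p = 0.21, 1-p = 0.79.
p*(1-p) = 0.1659.
I(p) = 1/0.1659 = 6.0277

6.0277


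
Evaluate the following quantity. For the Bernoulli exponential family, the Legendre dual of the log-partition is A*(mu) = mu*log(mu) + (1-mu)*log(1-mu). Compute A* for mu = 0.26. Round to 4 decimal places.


Legendre transform for Bernoulli:
A*(mu) = mu*log(mu) + (1-mu)*log(1-mu).
mu = 0.26, 1-mu = 0.74.
mu*log(mu) = 0.26*log(0.26) = -0.350239.
(1-mu)*log(1-mu) = 0.74*log(0.74) = -0.222818.
A* = -0.350239 + -0.222818 = -0.5731

-0.5731


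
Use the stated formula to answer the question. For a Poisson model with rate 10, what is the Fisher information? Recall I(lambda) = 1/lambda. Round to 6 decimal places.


Fisher information for Poisson: I(lambda) = 1/lambda.
lambda = 10.
I(lambda) = 1/10 = 0.100000

0.100000


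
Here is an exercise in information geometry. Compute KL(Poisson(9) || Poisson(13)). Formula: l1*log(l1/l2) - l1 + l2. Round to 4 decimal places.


KL divergence for Poisson:
KL = l1*log(l1/l2) - l1 + l2.
l1 = 9, l2 = 13.
log(9/13) = -0.367725.
l1*log(l1/l2) = 9 * -0.367725 = -3.309523.
KL = -3.309523 - 9 + 13 = 0.6905

0.6905


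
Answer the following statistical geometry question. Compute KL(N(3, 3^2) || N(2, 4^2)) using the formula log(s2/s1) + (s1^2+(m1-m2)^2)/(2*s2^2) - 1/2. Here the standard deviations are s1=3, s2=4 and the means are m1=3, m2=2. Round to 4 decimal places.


KL divergence between normal distributions:
KL = log(s2/s1) + (s1^2 + (m1-m2)^2)/(2*s2^2) - 1/2.
log(4/3) = 0.287682.
(3^2 + (3-2)^2)/(2*4^2) = (9 + 1)/32 = 0.3125.
KL = 0.287682 + 0.3125 - 0.5 = 0.1002

0.1002


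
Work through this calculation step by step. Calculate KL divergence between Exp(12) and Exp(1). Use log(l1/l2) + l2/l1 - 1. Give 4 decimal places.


KL divergence for exponential family:
KL = log(l1/l2) + l2/l1 - 1.
log(12/1) = 2.484907.
1/12 = 0.083333.
KL = 2.484907 + 0.083333 - 1 = 1.5682

1.5682


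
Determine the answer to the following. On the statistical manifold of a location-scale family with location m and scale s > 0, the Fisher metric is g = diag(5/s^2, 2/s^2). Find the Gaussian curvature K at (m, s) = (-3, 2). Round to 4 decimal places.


The metric has the form g = (A dm^2 + B ds^2)/s^2 with A = 5, B = 2.
Substitute u = sqrt(A/B)*m: g = B*(du^2 + ds^2)/s^2, i.e. B times the
Poincare upper half-plane metric, which has constant Gaussian curvature -1.
Scaling a 2D metric by a constant c divides the Gaussian curvature by c,
so K = -1/B = -1/(2) = -0.5000 everywhere (the point (m, s) = (-3, 2) is irrelevant:
the curvature is constant).
The requested Gaussian curvature is K = -0.5000.

-0.5000


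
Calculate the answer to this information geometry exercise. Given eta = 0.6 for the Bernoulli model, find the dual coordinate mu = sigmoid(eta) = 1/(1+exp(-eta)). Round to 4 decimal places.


Dual coordinate (expectation parameter) for Bernoulli:
mu = 1/(1+exp(-eta)).
eta = 0.6.
exp(-eta) = exp(-0.6) = 0.548812.
mu = 1/(1+0.548812) = 0.6457

0.6457


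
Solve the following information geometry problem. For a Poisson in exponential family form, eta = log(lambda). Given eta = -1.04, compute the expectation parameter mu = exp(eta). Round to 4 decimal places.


Expectation parameter for Poisson exponential family:
mu = exp(eta).
eta = -1.04.
mu = exp(-1.04) = 0.3535

0.3535


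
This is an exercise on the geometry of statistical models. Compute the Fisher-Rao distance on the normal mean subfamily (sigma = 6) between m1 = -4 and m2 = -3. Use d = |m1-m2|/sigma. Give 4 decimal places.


On the fixed-variance normal subfamily, geodesic distance = |m1-m2|/sigma.
|-4 - -3| = 1.
sigma = 6.
d = 1/6 = 0.1667

0.1667


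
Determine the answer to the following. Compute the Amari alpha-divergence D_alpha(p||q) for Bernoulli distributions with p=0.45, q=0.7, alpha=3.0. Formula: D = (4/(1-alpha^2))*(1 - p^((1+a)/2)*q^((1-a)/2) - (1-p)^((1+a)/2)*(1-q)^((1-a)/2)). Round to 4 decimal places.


Amari alpha-divergence:
D = (4/(1-alpha^2))*(1 - p^((1+a)/2)*q^((1-a)/2) - (1-p)^((1+a)/2)*(1-q)^((1-a)/2)).
alpha = 3.0, p = 0.45, q = 0.7.
e1 = (1+alpha)/2 = 2.0, e2 = (1-alpha)/2 = -1.0.
t1 = p^e1 * q^e2 = 0.45^2.0 * 0.7^-1.0 = 0.289286.
t2 = (1-p)^e1 * (1-q)^e2 = 0.55^2.0 * 0.3^-1.0 = 1.008333.
4/(1-alpha^2) = -0.5.
D = -0.5*(1 - 0.289286 - 1.008333) = 0.1488

0.1488


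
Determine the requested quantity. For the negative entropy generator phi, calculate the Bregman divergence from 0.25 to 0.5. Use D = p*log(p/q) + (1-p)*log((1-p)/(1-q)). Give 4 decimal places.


Bregman divergence with negative entropy generator:
D = p*log(p/q) + (1-p)*log((1-p)/(1-q)).
p = 0.25, q = 0.5.
p*log(p/q) = 0.25*log(0.25/0.5) = -0.173287.
(1-p)*log((1-p)/(1-q)) = 0.75*log(0.75/0.5) = 0.304099.
D = -0.173287 + 0.304099 = 0.1308

0.1308


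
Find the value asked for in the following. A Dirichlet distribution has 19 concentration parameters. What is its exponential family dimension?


Exponential family dimension calculation:
Dirichlet with 19 components has 19 natural parameters.

19


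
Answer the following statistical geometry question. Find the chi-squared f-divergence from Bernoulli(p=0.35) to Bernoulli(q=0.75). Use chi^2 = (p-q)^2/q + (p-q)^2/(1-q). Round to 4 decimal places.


Chi-squared divergence between Bernoulli distributions:
chi^2 = (p-q)^2/q + (p-q)^2/(1-q).
p = 0.35, q = 0.75, p-q = -0.4.
(p-q)^2 = 0.16.
term1 = 0.16/0.75 = 0.213333.
term2 = 0.16/0.25 = 0.64.
chi^2 = 0.213333 + 0.64 = 0.8533

0.8533


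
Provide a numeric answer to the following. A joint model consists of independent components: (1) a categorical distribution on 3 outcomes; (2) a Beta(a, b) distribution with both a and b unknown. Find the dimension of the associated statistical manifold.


The dimension of a statistical manifold equals the number of free
(independent) real parameters of the model. For a product of independent
blocks the parameter counts add.
- categorical on 3 outcomes (probabilities sum to 1): 3-1 = 2.
- Beta (a, b): 2.
Total = 2 + 2 = 4.
Dimension = 4

4


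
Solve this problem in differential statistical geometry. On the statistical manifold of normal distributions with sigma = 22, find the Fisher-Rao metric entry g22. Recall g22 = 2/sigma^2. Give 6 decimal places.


For the 2-parameter normal family, the Fisher metric has:
  g11 = 1/sigma^2, g22 = 2/sigma^2.
sigma = 22, sigma^2 = 484.
g22 = 0.004132

0.004132


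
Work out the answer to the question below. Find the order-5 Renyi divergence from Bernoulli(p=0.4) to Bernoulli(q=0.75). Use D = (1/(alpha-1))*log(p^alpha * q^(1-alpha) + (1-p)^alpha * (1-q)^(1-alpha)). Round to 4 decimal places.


Renyi divergence of order alpha between Bernoulli distributions:
D = (1/(alpha-1))*log(p^alpha * q^(1-alpha) + (1-p)^alpha * (1-q)^(1-alpha)).
alpha = 5, p = 0.4, q = 0.75.
p^alpha * q^(1-alpha) = 0.4^5 * 0.75^-4 = 0.032363.
(1-p)^alpha * (1-q)^(1-alpha) = 0.6^5 * 0.25^-4 = 19.90656.
sum = 0.032363 + 19.90656 = 19.938923.
D = (1/4)*log(19.938923) = 0.7482

0.7482


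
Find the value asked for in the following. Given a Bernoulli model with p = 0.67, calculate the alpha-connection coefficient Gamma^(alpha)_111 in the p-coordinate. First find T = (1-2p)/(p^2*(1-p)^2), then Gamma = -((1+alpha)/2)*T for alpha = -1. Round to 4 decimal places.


Skewness (Amari-Chentsov) tensor: T = (1-2p)/(p^2*(1-p)^2).
p = 0.67, 1-2p = -0.34, p^2 = 0.4489, (1-p)^2 = 0.1089.
T = -0.34/(0.4489 * 0.1089) = -6.955069.
In the p-coordinate, Gamma^(alpha) = Gamma^(0) - (alpha/2)*T with Gamma^(0) = (1/2)*g'(p) = -T/2,
so Gamma^(alpha) = -((1+alpha)/2)*T.
alpha = -1, -(1+alpha)/2 = 0.0.
Gamma = 0.0 * -6.955069 = 0.0000

0.0000


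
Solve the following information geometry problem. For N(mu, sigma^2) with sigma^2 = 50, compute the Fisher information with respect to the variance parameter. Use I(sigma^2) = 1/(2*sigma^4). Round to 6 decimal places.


Fisher information for variance: I(sigma^2) = 1/(2*sigma^4).
sigma^2 = 50, so sigma^4 = 2500.
I = 1/(2*2500) = 1/5000 = 0.000200

0.000200


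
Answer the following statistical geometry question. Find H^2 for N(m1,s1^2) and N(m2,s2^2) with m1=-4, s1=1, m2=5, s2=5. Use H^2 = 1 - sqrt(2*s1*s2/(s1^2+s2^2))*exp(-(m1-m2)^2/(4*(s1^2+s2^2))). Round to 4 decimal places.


Squared Hellinger distance for Gaussians:
H^2 = 1 - sqrt(2*s1*s2/(s1^2+s2^2)) * exp(-(m1-m2)^2/(4*(s1^2+s2^2))).
s1^2 = 1, s2^2 = 25, s1^2+s2^2 = 26.
sqrt(2*1*5/(26)) = 0.620174.
(m1-m2)^2 = (-9)^2 = 81.
exp(-81/(4*26)) = exp(-0.778846) = 0.458935.
H^2 = 1 - 0.620174*0.458935 = 0.7154

0.7154


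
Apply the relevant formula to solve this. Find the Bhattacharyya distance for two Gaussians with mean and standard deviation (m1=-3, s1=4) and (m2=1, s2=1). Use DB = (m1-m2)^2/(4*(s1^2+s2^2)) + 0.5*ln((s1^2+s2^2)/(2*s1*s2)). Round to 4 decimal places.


Bhattacharyya distance between two Gaussians:
DB = (m1-m2)^2/(4*(s1^2+s2^2)) + (1/2)*ln((s1^2+s2^2)/(2*s1*s2)).
(m1-m2)^2 = (-4)^2 = 16.
s1^2+s2^2 = 16 + 1 = 17.
term1 = 16/68 = 0.235294.
term2 = 0.5*ln(17/8.0) = 0.376886.
DB = 0.235294 + 0.376886 = 0.6122

0.6122


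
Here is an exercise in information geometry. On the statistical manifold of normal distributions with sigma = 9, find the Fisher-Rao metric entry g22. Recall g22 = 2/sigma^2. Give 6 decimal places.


For the 2-parameter normal family, the Fisher metric has:
  g11 = 1/sigma^2, g22 = 2/sigma^2.
sigma = 9, sigma^2 = 81.
g22 = 0.024691

0.024691


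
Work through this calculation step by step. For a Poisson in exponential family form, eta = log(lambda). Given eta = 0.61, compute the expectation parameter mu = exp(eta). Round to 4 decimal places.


Expectation parameter for Poisson exponential family:
mu = exp(eta).
eta = 0.61.
mu = exp(0.61) = 1.8404

1.8404


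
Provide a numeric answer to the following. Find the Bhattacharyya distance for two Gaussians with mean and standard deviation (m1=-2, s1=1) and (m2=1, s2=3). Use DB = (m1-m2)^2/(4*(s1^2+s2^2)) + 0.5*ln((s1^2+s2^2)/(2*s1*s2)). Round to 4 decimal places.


Bhattacharyya distance between two Gaussians:
DB = (m1-m2)^2/(4*(s1^2+s2^2)) + (1/2)*ln((s1^2+s2^2)/(2*s1*s2)).
(m1-m2)^2 = (-3)^2 = 9.
s1^2+s2^2 = 1 + 9 = 10.
term1 = 9/40 = 0.225.
term2 = 0.5*ln(10/6.0) = 0.255413.
DB = 0.225 + 0.255413 = 0.4804

0.4804


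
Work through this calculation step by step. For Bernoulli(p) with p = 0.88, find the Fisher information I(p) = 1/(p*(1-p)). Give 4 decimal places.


For Bernoulli(p), Fisher information is I(p) = 1/(p*(1-p)).
p = 0.88, 1-p = 0.12.
p*(1-p) = 0.1056.
I(p) = 1/0.1056 = 9.4697

9.4697


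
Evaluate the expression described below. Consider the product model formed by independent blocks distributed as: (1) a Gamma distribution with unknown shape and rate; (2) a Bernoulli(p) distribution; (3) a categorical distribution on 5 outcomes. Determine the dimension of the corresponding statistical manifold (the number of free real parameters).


The dimension of a statistical manifold equals the number of free
(independent) real parameters of the model. For a product of independent
blocks the parameter counts add.
- Gamma (shape, rate): 2.
- Bernoulli (p): 1.
- categorical on 5 outcomes (probabilities sum to 1): 5-1 = 4.
Total = 2 + 1 + 4 = 7.
Dimension = 7

7


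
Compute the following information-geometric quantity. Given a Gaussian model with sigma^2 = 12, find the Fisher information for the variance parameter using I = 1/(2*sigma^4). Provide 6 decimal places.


Fisher information for variance: I(sigma^2) = 1/(2*sigma^4).
sigma^2 = 12, so sigma^4 = 144.
I = 1/(2*144) = 1/288 = 0.003472

0.003472


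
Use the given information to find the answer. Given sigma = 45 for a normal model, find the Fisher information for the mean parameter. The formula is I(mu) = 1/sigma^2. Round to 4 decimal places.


The Fisher information for the mean of a normal distribution is I(mu) = 1/sigma^2.
sigma = 45, so sigma^2 = 2025.
I(mu) = 1/2025 = 0.0005

0.0005


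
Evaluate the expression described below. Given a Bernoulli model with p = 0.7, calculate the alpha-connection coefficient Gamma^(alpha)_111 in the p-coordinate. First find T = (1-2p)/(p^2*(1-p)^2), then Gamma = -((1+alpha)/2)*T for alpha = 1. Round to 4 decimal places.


Skewness (Amari-Chentsov) tensor: T = (1-2p)/(p^2*(1-p)^2).
p = 0.7, 1-2p = -0.4, p^2 = 0.49, (1-p)^2 = 0.09.
T = -0.4/(0.49 * 0.09) = -9.070295.
In the p-coordinate, Gamma^(alpha) = Gamma^(0) - (alpha/2)*T with Gamma^(0) = (1/2)*g'(p) = -T/2,
so Gamma^(alpha) = -((1+alpha)/2)*T.
alpha = 1, -(1+alpha)/2 = -1.0.
Gamma = -1.0 * -9.070295 = 9.0703

9.0703


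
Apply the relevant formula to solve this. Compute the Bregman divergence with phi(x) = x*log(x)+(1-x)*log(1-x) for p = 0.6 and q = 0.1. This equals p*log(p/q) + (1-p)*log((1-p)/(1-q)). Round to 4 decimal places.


Bregman divergence with negative entropy generator:
D = p*log(p/q) + (1-p)*log((1-p)/(1-q)).
p = 0.6, q = 0.1.
p*log(p/q) = 0.6*log(0.6/0.1) = 1.075056.
(1-p)*log((1-p)/(1-q)) = 0.4*log(0.4/0.9) = -0.324372.
D = 1.075056 + -0.324372 = 0.7507

0.7507


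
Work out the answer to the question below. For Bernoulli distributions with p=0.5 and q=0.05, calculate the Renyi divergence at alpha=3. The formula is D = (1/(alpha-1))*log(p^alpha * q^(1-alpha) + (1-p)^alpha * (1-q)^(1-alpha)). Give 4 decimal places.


Renyi divergence of order alpha between Bernoulli distributions:
D = (1/(alpha-1))*log(p^alpha * q^(1-alpha) + (1-p)^alpha * (1-q)^(1-alpha)).
alpha = 3, p = 0.5, q = 0.05.
p^alpha * q^(1-alpha) = 0.5^3 * 0.05^-2 = 50.0.
(1-p)^alpha * (1-q)^(1-alpha) = 0.5^3 * 0.95^-2 = 0.138504.
sum = 50.0 + 0.138504 = 50.138504.
D = (1/2)*log(50.138504) = 1.9574

1.9574


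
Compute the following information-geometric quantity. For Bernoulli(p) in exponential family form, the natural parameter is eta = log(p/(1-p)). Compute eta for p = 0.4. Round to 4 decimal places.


Natural parameter for Bernoulli: eta = log(p/(1-p)).
p = 0.4, 1-p = 0.6.
p/(1-p) = 0.666667.
eta = log(0.666667) = -0.4055

-0.4055
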